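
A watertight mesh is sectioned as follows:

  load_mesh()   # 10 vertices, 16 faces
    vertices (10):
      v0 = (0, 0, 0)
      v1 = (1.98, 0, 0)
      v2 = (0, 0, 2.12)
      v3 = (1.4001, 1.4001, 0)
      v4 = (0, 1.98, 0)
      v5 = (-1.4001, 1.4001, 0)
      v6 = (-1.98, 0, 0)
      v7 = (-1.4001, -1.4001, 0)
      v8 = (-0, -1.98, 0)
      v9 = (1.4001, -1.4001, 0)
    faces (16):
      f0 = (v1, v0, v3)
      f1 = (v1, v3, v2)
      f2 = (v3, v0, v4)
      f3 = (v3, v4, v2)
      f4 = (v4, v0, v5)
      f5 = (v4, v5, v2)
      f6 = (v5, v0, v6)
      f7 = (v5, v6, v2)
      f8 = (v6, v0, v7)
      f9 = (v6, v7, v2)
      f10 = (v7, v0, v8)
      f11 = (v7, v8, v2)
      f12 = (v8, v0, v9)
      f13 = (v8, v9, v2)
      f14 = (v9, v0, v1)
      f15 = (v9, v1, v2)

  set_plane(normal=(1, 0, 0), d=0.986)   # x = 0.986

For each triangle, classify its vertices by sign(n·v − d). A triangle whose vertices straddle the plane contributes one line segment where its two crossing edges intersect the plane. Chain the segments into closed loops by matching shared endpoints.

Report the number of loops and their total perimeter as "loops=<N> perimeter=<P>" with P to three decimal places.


loops=1 perimeter=7.016

Straddling triangles (8 of 16):
  (v1,v0,v3) [+-+] → (0.986, 0, 0)–(0.986, 0.986, 0)  len=0.9860
  (v1,v3,v2) [++-] → (0.986, 0.986, 0.627021)–(0.986, 0, 1.06428)  len=1.0786
  (v3,v0,v4) [+--] → (0.986, 0.986, 0)–(0.986, 1.57161, 0)  len=0.5856
  (v3,v4,v2) [+--] → (0.986, 1.57161, 0)–(0.986, 0.986, 0.627021)  len=0.8580
  (v8,v0,v9) [--+] → (0.986, -0.986, 0)–(0.986, -1.57161, 0)  len=0.5856
  (v8,v9,v2) [-+-] → (0.986, -1.57161, 0)–(0.986, -0.986, 0.627021)  len=0.8580
  (v9,v0,v1) [+-+] → (0.986, -0.986, 0)–(0.986, 0, 0)  len=0.9860
  (v9,v1,v2) [++-] → (0.986, 0, 1.06428)–(0.986, -0.986, 0.627021)  len=1.0786

Chained into 1 loop(s):
  loop 1: 8 segments, perimeter = 7.0164
Total perimeter = 7.016


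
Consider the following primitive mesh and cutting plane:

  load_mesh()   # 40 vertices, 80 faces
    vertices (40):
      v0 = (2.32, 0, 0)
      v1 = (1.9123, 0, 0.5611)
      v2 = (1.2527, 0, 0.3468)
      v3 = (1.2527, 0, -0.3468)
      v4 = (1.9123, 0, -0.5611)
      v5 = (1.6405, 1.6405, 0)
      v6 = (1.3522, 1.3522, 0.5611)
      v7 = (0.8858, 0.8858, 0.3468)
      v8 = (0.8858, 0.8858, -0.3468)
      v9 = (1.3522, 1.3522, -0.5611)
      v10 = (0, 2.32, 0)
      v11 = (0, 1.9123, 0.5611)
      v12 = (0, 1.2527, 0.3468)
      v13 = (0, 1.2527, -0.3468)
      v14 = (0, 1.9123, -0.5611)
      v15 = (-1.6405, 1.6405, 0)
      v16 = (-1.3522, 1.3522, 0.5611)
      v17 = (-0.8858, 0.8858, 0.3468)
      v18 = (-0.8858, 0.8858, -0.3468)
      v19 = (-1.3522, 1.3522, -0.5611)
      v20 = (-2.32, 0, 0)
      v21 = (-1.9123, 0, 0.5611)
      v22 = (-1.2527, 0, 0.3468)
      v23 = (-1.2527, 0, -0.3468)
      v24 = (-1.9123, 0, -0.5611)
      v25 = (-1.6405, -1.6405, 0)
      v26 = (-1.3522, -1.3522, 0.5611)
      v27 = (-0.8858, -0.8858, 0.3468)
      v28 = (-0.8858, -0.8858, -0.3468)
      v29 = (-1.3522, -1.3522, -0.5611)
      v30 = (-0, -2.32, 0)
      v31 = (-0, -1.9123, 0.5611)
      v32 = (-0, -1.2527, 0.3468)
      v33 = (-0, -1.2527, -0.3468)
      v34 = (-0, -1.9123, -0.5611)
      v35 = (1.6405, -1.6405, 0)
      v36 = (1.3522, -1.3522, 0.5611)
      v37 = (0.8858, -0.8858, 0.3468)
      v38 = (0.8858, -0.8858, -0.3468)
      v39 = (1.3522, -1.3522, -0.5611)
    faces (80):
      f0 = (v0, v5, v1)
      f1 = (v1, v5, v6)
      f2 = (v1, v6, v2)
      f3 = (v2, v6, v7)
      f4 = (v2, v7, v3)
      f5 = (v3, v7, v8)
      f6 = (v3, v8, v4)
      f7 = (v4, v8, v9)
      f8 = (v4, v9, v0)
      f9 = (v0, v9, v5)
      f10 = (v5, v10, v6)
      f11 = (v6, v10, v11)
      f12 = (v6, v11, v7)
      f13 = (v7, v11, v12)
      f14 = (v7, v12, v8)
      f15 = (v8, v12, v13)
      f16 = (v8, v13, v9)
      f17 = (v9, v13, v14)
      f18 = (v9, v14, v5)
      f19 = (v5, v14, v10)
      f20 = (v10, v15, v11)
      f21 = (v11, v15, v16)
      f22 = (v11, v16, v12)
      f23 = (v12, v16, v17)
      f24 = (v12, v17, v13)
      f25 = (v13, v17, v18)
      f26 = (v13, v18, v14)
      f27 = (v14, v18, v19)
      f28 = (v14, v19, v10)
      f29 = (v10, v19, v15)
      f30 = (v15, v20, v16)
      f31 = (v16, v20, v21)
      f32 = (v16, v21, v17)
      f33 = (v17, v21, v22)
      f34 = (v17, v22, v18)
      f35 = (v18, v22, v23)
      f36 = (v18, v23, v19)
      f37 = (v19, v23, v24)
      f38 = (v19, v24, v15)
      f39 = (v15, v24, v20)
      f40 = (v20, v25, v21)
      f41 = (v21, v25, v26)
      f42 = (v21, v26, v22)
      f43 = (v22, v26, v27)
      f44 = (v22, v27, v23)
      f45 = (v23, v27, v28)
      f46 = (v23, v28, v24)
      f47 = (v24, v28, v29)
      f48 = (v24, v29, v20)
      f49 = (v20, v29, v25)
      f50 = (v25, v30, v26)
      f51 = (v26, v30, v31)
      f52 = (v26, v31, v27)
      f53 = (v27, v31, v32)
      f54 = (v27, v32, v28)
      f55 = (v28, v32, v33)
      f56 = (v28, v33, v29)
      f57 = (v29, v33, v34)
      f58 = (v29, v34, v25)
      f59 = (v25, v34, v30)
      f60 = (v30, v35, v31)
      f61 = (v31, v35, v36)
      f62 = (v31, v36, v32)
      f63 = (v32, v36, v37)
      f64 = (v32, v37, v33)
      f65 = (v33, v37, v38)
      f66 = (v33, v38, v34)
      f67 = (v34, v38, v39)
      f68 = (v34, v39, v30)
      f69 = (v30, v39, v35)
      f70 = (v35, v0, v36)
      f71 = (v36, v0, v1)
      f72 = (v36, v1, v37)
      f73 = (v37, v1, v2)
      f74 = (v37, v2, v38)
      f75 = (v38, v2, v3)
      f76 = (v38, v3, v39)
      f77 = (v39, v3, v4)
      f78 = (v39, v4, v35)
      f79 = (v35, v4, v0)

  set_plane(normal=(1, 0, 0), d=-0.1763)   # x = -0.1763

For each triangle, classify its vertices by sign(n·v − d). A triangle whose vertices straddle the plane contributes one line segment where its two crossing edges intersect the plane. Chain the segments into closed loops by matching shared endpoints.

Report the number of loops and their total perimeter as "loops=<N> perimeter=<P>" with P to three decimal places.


loops=2 perimeter=6.936

Straddling triangles (20 of 80):
  (v10,v15,v11) [+-+] → (-0.1763, 2.24698, 0)–(-0.1763, 1.88309, 0.5008)  len=0.6190
  (v11,v15,v16) [+--] → (-0.1763, 1.88309, 0.5008)–(-0.1763, 1.83927, 0.5611)  len=0.0745
  (v11,v16,v12) [+-+] → (-0.1763, 1.83927, 0.5611)–(-0.1763, 1.26567, 0.37474)  len=0.6031
  (v12,v16,v17) [+--] → (-0.1763, 1.26567, 0.37474)–(-0.1763, 1.17968, 0.3468)  len=0.0904
  (v12,v17,v13) [+-+] → (-0.1763, 1.17968, 0.3468)–(-0.1763, 1.17968, -0.208753)  len=0.5556
  (v13,v17,v18) [+--] → (-0.1763, 1.17968, -0.208753)–(-0.1763, 1.17968, -0.3468)  len=0.1380
  (v13,v18,v14) [+-+] → (-0.1763, 1.17968, -0.3468)–(-0.1763, 1.708, -0.518448)  len=0.5555
  (v14,v18,v19) [+--] → (-0.1763, 1.708, -0.518448)–(-0.1763, 1.83927, -0.5611)  len=0.1380
  (v14,v19,v10) [+-+] → (-0.1763, 1.83927, -0.5611)–(-0.1763, 2.19382, -0.0731563)  len=0.6032
  (v10,v19,v15) [+--] → (-0.1763, 2.19382, -0.0731563)–(-0.1763, 2.24698, 0)  len=0.0904
  (v25,v30,v26) [-+-] → (-0.1763, -2.24698, 0)–(-0.1763, -2.19382, 0.0731563)  len=0.0904
  (v26,v30,v31) [-++] → (-0.1763, -2.19382, 0.0731563)–(-0.1763, -1.83927, 0.5611)  len=0.6032
  (v26,v31,v27) [-+-] → (-0.1763, -1.83927, 0.5611)–(-0.1763, -1.708, 0.518448)  len=0.1380
  (v27,v31,v32) [-++] → (-0.1763, -1.708, 0.518448)–(-0.1763, -1.17968, 0.3468)  len=0.5555
  (v27,v32,v28) [-+-] → (-0.1763, -1.17968, 0.3468)–(-0.1763, -1.17968, 0.208753)  len=0.1380
  (v28,v32,v33) [-++] → (-0.1763, -1.17968, 0.208753)–(-0.1763, -1.17968, -0.3468)  len=0.5556
  (v28,v33,v29) [-+-] → (-0.1763, -1.17968, -0.3468)–(-0.1763, -1.26567, -0.37474)  len=0.0904
  (v29,v33,v34) [-++] → (-0.1763, -1.26567, -0.37474)–(-0.1763, -1.83927, -0.5611)  len=0.6031
  (v29,v34,v25) [-+-] → (-0.1763, -1.83927, -0.5611)–(-0.1763, -1.88309, -0.5008)  len=0.0745
  (v25,v34,v30) [-++] → (-0.1763, -1.88309, -0.5008)–(-0.1763, -2.24698, 0)  len=0.6190

Chained into 2 loop(s):
  loop 1: 10 segments, perimeter = 3.4678
  loop 2: 10 segments, perimeter = 3.4678
Total perimeter = 6.936


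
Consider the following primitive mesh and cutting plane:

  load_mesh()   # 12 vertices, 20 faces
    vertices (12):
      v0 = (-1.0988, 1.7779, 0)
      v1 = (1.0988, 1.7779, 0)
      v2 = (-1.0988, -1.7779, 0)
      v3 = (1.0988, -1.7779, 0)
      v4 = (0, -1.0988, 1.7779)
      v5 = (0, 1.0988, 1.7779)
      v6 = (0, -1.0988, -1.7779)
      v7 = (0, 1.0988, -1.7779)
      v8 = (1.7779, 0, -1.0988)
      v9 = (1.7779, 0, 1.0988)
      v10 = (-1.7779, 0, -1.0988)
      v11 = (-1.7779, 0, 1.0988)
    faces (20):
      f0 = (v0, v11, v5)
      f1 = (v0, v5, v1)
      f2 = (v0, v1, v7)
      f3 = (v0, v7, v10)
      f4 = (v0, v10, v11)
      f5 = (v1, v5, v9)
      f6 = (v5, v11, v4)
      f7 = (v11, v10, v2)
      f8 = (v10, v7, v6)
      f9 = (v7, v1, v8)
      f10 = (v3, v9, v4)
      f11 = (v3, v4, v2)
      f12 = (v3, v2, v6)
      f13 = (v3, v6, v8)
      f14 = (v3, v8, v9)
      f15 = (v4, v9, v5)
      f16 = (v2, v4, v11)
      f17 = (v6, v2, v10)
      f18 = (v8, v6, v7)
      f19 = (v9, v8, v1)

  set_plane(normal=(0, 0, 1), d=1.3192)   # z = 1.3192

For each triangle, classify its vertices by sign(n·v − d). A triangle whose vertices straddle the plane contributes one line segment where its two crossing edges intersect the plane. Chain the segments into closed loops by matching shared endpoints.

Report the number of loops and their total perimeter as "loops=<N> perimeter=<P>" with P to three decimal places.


Straddling triangles (8 of 20):
  (v0,v11,v5) [--+] → (-1.20089, 0.356612, 1.3192)–(-0.283492, 1.27401, 1.3192)  len=1.2974
  (v0,v5,v1) [-+-] → (-0.283492, 1.27401, 1.3192)–(0.283492, 1.27401, 1.3192)  len=0.5670
  (v1,v5,v9) [-+-] → (0.283492, 1.27401, 1.3192)–(1.20089, 0.356612, 1.3192)  len=1.2974
  (v5,v11,v4) [+-+] → (-1.20089, 0.356612, 1.3192)–(-1.20089, -0.356612, 1.3192)  len=0.7132
  (v3,v9,v4) [--+] → (1.20089, -0.356612, 1.3192)–(0.283492, -1.27401, 1.3192)  len=1.2974
  (v3,v4,v2) [-+-] → (0.283492, -1.27401, 1.3192)–(-0.283492, -1.27401, 1.3192)  len=0.5670
  (v4,v9,v5) [+-+] → (1.20089, -0.356612, 1.3192)–(1.20089, 0.356612, 1.3192)  len=0.7132
  (v2,v4,v11) [-+-] → (-0.283492, -1.27401, 1.3192)–(-1.20089, -0.356612, 1.3192)  len=1.2974

Chained into 1 loop(s):
  loop 1: 8 segments, perimeter = 7.7500
Total perimeter = 7.750

loops=1 perimeter=7.750


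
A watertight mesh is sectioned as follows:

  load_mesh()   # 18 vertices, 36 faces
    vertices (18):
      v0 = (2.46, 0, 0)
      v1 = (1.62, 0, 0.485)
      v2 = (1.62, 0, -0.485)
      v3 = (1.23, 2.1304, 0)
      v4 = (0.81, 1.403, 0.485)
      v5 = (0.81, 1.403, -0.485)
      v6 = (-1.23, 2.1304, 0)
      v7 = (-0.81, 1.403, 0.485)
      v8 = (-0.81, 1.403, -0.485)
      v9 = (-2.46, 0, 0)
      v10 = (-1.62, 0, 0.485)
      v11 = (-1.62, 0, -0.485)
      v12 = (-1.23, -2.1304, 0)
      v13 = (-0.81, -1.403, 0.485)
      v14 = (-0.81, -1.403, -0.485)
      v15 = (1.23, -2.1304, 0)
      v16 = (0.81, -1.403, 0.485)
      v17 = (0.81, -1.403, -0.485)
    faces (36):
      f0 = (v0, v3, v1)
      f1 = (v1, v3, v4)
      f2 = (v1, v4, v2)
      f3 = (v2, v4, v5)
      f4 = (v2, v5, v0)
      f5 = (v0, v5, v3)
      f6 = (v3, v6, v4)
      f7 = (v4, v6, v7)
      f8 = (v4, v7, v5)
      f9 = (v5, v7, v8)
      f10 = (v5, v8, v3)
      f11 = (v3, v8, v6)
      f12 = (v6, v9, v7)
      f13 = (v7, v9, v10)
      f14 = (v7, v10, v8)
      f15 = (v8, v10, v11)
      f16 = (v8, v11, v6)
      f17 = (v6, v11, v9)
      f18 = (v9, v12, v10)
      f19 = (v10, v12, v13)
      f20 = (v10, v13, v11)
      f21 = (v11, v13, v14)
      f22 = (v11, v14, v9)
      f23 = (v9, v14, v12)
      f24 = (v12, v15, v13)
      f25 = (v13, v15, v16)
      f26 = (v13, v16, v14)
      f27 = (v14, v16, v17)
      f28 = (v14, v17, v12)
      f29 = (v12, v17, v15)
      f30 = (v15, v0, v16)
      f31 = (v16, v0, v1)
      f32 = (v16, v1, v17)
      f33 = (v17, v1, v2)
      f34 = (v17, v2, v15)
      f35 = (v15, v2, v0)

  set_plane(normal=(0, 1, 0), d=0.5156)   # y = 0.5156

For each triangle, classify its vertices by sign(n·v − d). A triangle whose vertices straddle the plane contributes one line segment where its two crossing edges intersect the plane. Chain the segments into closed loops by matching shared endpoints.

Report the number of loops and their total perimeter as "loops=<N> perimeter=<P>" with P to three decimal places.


Straddling triangles (12 of 36):
  (v0,v3,v1) [-+-] → (2.16232, 0.5156, 0)–(1.52561, 0.5156, 0.36762)  len=0.7352
  (v1,v3,v4) [-++] → (1.52561, 0.5156, 0.36762)–(1.32233, 0.5156, 0.485)  len=0.2347
  (v1,v4,v2) [-+-] → (1.32233, 0.5156, 0.485)–(1.32233, 0.5156, -0.128527)  len=0.6135
  (v2,v4,v5) [-++] → (1.32233, 0.5156, -0.128527)–(1.32233, 0.5156, -0.485)  len=0.3565
  (v2,v5,v0) [-+-] → (1.32233, 0.5156, -0.485)–(1.85363, 0.5156, -0.178237)  len=0.6135
  (v0,v5,v3) [-++] → (1.85363, 0.5156, -0.178237)–(2.16232, 0.5156, 0)  len=0.3564
  (v6,v9,v7) [+-+] → (-2.16232, 0.5156, 0)–(-1.85363, 0.5156, 0.178237)  len=0.3564
  (v7,v9,v10) [+--] → (-1.85363, 0.5156, 0.178237)–(-1.32233, 0.5156, 0.485)  len=0.6135
  (v7,v10,v8) [+-+] → (-1.32233, 0.5156, 0.485)–(-1.32233, 0.5156, 0.128527)  len=0.3565
  (v8,v10,v11) [+--] → (-1.32233, 0.5156, 0.128527)–(-1.32233, 0.5156, -0.485)  len=0.6135
  (v8,v11,v6) [+-+] → (-1.32233, 0.5156, -0.485)–(-1.52561, 0.5156, -0.36762)  len=0.2347
  (v6,v11,v9) [+--] → (-1.52561, 0.5156, -0.36762)–(-2.16232, 0.5156, 0)  len=0.7352

Chained into 2 loop(s):
  loop 1: 6 segments, perimeter = 2.9099
  loop 2: 6 segments, perimeter = 2.9099
Total perimeter = 5.820

loops=2 perimeter=5.820


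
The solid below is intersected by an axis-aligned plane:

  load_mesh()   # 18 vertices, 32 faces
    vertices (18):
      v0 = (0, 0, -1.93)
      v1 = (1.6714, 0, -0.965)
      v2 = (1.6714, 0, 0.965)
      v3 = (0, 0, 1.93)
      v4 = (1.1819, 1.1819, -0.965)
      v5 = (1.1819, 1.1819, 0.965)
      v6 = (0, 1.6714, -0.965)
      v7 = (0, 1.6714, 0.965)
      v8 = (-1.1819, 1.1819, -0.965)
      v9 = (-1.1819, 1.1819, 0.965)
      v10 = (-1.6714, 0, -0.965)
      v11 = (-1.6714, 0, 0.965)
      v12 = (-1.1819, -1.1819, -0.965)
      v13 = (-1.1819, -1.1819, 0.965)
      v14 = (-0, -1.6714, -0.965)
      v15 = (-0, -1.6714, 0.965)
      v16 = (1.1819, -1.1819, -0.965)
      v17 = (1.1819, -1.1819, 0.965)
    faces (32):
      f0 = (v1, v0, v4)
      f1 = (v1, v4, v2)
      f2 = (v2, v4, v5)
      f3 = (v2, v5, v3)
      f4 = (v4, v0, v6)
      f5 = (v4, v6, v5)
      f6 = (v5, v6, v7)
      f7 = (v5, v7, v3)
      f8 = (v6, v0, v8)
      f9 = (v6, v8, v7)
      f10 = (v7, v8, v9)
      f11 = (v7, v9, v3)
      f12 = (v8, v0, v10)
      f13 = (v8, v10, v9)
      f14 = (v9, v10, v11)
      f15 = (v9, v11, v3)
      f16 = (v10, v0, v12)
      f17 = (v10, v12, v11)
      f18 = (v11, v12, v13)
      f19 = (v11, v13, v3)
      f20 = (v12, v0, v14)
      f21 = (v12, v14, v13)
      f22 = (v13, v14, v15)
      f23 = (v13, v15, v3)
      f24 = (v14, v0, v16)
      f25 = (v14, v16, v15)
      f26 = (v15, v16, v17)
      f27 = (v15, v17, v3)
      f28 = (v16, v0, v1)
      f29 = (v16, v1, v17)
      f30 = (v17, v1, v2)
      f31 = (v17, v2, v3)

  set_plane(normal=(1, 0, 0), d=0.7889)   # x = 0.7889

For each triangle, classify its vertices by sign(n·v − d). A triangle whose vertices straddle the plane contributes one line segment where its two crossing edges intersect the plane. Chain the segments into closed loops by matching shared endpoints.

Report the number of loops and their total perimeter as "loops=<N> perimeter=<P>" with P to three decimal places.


loops=1 perimeter=9.672

Straddling triangles (12 of 32):
  (v1,v0,v4) [+-+] → (0.7889, 0, -1.47452)–(0.7889, 0.7889, -1.28588)  len=0.8111
  (v2,v5,v3) [++-] → (0.7889, 0.7889, 1.28588)–(0.7889, 0, 1.47452)  len=0.8111
  (v4,v0,v6) [+--] → (0.7889, 0.7889, -1.28588)–(0.7889, 1.34467, -0.965)  len=0.6417
  (v4,v6,v5) [+-+] → (0.7889, 1.34467, -0.965)–(0.7889, 1.34467, 0.323245)  len=1.2882
  (v5,v6,v7) [+--] → (0.7889, 1.34467, 0.323245)–(0.7889, 1.34467, 0.965)  len=0.6418
  (v5,v7,v3) [+--] → (0.7889, 1.34467, 0.965)–(0.7889, 0.7889, 1.28588)  len=0.6417
  (v14,v0,v16) [--+] → (0.7889, -0.7889, -1.28588)–(0.7889, -1.34467, -0.965)  len=0.6417
  (v14,v16,v15) [-+-] → (0.7889, -1.34467, -0.965)–(0.7889, -1.34467, -0.323245)  len=0.6418
  (v15,v16,v17) [-++] → (0.7889, -1.34467, -0.323245)–(0.7889, -1.34467, 0.965)  len=1.2882
  (v15,v17,v3) [-+-] → (0.7889, -1.34467, 0.965)–(0.7889, -0.7889, 1.28588)  len=0.6417
  (v16,v0,v1) [+-+] → (0.7889, -0.7889, -1.28588)–(0.7889, 0, -1.47452)  len=0.8111
  (v17,v2,v3) [++-] → (0.7889, 0, 1.47452)–(0.7889, -0.7889, 1.28588)  len=0.8111

Chained into 1 loop(s):
  loop 1: 12 segments, perimeter = 9.6715
Total perimeter = 9.672


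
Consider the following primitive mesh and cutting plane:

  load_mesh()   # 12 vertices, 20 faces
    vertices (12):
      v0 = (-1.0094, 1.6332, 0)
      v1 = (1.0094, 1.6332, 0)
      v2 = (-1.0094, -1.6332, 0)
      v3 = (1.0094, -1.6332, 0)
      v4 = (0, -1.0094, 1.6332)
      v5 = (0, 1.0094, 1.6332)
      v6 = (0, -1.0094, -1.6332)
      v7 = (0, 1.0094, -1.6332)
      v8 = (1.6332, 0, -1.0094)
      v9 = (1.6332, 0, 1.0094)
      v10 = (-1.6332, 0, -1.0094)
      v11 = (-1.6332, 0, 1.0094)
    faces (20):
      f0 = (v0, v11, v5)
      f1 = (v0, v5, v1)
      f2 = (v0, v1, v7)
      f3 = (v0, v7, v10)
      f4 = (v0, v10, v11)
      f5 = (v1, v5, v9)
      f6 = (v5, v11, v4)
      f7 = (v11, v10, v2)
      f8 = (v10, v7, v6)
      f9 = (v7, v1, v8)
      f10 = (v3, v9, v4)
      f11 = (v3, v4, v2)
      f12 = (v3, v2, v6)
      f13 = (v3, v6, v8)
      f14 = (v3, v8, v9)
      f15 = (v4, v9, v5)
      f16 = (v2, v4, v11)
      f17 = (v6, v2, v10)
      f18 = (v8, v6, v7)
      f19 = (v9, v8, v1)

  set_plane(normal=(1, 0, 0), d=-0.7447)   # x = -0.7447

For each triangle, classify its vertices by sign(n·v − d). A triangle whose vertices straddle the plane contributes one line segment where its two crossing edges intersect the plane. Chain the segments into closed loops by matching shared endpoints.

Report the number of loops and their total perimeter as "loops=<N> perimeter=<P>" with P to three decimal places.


loops=1 perimeter=9.237

Straddling triangles (10 of 20):
  (v0,v11,v5) [--+] → (-0.7447, 0.549138, 1.34876)–(-0.7447, 1.46962, 0.428282)  len=1.3018
  (v0,v5,v1) [-++] → (-0.7447, 1.46962, 0.428282)–(-0.7447, 1.6332, 0)  len=0.4585
  (v0,v1,v7) [-++] → (-0.7447, 1.6332, 0)–(-0.7447, 1.46962, -0.428282)  len=0.4585
  (v0,v7,v10) [-+-] → (-0.7447, 1.46962, -0.428282)–(-0.7447, 0.549138, -1.34876)  len=1.3018
  (v5,v11,v4) [+-+] → (-0.7447, 0.549138, 1.34876)–(-0.7447, -0.549138, 1.34876)  len=1.0983
  (v10,v7,v6) [-++] → (-0.7447, 0.549138, -1.34876)–(-0.7447, -0.549138, -1.34876)  len=1.0983
  (v3,v4,v2) [++-] → (-0.7447, -1.46962, 0.428282)–(-0.7447, -1.6332, 0)  len=0.4585
  (v3,v2,v6) [+-+] → (-0.7447, -1.6332, 0)–(-0.7447, -1.46962, -0.428282)  len=0.4585
  (v2,v4,v11) [-+-] → (-0.7447, -1.46962, 0.428282)–(-0.7447, -0.549138, 1.34876)  len=1.3018
  (v6,v2,v10) [+--] → (-0.7447, -1.46962, -0.428282)–(-0.7447, -0.549138, -1.34876)  len=1.3018

Chained into 1 loop(s):
  loop 1: 10 segments, perimeter = 9.2374
Total perimeter = 9.237


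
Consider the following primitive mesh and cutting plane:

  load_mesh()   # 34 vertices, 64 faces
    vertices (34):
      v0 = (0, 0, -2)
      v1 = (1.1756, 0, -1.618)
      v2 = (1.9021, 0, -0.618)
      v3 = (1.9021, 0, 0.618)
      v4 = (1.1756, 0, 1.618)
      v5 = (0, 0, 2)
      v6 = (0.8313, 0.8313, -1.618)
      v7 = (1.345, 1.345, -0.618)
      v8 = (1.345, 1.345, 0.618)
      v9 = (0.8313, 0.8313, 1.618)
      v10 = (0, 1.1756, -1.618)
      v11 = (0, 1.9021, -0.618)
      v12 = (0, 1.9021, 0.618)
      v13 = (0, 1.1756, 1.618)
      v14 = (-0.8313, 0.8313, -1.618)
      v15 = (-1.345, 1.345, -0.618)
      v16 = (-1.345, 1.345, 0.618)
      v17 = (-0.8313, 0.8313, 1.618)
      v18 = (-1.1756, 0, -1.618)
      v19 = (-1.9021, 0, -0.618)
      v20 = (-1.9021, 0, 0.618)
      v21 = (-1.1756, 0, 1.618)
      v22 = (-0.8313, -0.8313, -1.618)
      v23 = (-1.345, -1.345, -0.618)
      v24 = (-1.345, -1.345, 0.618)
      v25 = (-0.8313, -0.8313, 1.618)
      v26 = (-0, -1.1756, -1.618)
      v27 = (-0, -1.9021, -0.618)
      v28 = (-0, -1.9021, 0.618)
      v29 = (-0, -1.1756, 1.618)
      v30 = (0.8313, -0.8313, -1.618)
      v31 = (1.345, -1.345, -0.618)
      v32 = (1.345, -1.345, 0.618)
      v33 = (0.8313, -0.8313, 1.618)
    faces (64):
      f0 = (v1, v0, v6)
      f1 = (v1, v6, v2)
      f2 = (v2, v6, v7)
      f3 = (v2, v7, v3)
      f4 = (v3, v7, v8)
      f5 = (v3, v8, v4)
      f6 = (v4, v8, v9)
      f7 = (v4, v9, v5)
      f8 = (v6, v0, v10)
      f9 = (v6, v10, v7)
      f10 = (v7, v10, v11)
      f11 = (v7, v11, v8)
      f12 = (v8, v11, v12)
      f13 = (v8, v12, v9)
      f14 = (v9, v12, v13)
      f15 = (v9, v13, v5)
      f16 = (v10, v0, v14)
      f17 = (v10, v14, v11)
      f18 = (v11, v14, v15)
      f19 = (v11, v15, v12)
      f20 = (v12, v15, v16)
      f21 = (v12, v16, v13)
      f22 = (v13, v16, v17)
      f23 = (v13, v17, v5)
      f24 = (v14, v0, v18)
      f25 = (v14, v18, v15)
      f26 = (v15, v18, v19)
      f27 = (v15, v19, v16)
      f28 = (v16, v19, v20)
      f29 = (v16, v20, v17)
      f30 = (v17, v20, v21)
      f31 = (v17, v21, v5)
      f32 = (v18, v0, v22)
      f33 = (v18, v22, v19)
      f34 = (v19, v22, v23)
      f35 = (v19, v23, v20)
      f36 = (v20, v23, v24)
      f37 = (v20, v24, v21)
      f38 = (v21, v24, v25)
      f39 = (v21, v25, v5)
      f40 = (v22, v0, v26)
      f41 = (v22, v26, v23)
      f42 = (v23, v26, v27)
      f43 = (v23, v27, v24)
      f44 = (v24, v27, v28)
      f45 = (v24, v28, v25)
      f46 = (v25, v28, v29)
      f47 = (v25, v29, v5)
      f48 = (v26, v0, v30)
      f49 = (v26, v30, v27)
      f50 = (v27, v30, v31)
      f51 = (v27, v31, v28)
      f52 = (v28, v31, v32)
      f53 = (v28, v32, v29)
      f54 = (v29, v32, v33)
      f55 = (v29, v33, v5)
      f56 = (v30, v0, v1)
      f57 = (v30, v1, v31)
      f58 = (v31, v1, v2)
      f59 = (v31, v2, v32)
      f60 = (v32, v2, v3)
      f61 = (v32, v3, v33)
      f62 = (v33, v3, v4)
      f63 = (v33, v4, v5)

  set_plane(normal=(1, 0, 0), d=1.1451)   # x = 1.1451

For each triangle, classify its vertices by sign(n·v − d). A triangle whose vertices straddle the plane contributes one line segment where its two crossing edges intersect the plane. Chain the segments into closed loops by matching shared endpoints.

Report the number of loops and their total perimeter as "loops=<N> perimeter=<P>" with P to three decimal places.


loops=1 perimeter=9.627

Straddling triangles (20 of 64):
  (v1,v0,v6) [+--] → (1.1451, 0, -1.62791)–(1.1451, 0.0736412, -1.618)  len=0.0743
  (v1,v6,v2) [+-+] → (1.1451, 0.0736412, -1.618)–(1.1451, 0.587686, -1.32495)  len=0.5917
  (v2,v6,v7) [+-+] → (1.1451, 0.587686, -1.32495)–(1.1451, 1.1451, -1.00714)  len=0.6416
  (v4,v8,v9) [++-] → (1.1451, 1.1451, 1.00714)–(1.1451, 0.0736412, 1.618)  len=1.2334
  (v4,v9,v5) [+--] → (1.1451, 0.0736412, 1.618)–(1.1451, 0, 1.62791)  len=0.0743
  (v6,v10,v7) [--+] → (1.1451, 1.31982, -0.766625)–(1.1451, 1.1451, -1.00714)  len=0.2973
  (v7,v10,v11) [+--] → (1.1451, 1.31982, -0.766625)–(1.1451, 1.4278, -0.618)  len=0.1837
  (v7,v11,v8) [+-+] → (1.1451, 1.4278, -0.618)–(1.1451, 1.4278, 0.4343)  len=1.0523
  (v8,v11,v12) [+--] → (1.1451, 1.4278, 0.4343)–(1.1451, 1.4278, 0.618)  len=0.1837
  (v8,v12,v9) [+--] → (1.1451, 1.4278, 0.618)–(1.1451, 1.1451, 1.00714)  len=0.4810
  (v27,v30,v31) [--+] → (1.1451, -1.1451, -1.00714)–(1.1451, -1.4278, -0.618)  len=0.4810
  (v27,v31,v28) [-+-] → (1.1451, -1.4278, -0.618)–(1.1451, -1.4278, -0.4343)  len=0.1837
  (v28,v31,v32) [-++] → (1.1451, -1.4278, -0.4343)–(1.1451, -1.4278, 0.618)  len=1.0523
  (v28,v32,v29) [-+-] → (1.1451, -1.4278, 0.618)–(1.1451, -1.31982, 0.766625)  len=0.1837
  (v29,v32,v33) [-+-] → (1.1451, -1.31982, 0.766625)–(1.1451, -1.1451, 1.00714)  len=0.2973
  (v30,v0,v1) [--+] → (1.1451, 0, -1.62791)–(1.1451, -0.0736412, -1.618)  len=0.0743
  (v30,v1,v31) [-++] → (1.1451, -0.0736412, -1.618)–(1.1451, -1.1451, -1.00714)  len=1.2334
  (v32,v3,v33) [++-] → (1.1451, -0.587686, 1.32495)–(1.1451, -1.1451, 1.00714)  len=0.6416
  (v33,v3,v4) [-++] → (1.1451, -0.587686, 1.32495)–(1.1451, -0.0736412, 1.618)  len=0.5917
  (v33,v4,v5) [-+-] → (1.1451, -0.0736412, 1.618)–(1.1451, 0, 1.62791)  len=0.0743

Chained into 1 loop(s):
  loop 1: 20 segments, perimeter = 9.6266
Total perimeter = 9.627


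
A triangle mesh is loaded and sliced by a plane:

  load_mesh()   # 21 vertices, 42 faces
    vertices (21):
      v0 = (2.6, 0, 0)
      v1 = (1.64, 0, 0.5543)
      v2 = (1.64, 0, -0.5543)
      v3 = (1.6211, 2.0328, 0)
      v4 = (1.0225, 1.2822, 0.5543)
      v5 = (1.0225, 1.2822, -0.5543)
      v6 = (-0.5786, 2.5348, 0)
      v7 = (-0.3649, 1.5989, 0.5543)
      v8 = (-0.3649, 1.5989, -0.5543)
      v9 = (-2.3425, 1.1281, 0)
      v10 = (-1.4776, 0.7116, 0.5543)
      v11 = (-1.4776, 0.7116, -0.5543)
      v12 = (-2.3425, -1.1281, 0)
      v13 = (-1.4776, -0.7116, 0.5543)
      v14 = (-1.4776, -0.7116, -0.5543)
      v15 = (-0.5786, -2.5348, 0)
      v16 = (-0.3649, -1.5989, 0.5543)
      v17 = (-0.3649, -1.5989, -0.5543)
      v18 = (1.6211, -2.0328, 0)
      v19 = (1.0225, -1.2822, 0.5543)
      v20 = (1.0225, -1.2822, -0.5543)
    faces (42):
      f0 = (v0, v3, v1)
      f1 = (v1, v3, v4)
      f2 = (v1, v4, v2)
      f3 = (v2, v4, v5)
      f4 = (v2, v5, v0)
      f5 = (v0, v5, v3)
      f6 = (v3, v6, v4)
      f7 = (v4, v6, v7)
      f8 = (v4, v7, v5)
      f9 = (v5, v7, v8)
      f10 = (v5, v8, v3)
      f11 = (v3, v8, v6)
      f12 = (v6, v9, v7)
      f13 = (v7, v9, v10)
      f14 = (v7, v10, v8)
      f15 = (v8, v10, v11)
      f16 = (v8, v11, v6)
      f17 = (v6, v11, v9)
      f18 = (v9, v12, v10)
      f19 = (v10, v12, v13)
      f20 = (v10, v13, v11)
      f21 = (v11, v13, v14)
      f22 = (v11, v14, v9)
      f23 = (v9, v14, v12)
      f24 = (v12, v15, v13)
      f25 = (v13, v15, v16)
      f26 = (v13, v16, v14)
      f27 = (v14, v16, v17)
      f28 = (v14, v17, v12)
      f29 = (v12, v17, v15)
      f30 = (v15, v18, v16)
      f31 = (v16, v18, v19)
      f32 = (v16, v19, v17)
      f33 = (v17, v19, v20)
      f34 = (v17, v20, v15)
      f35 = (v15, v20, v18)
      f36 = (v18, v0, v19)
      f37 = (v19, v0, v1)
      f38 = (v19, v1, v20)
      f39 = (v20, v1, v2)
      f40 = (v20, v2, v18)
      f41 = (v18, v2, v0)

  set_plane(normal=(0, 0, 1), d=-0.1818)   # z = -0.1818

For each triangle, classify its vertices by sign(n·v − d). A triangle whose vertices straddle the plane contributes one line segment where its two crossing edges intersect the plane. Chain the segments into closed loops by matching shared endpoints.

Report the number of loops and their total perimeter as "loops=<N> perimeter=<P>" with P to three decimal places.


Straddling triangles (28 of 42):
  (v1,v4,v2) [++-] → (1.43251, 0.430831, -0.1818)–(1.64, 0, -0.1818)  len=0.4782
  (v2,v4,v5) [-+-] → (1.43251, 0.430831, -0.1818)–(1.0225, 1.2822, -0.1818)  len=0.9450
  (v2,v5,v0) [--+] → (2.08261, 0.420538, -0.1818)–(2.28514, 0, -0.1818)  len=0.4668
  (v0,v5,v3) [+-+] → (2.08261, 0.420538, -0.1818)–(1.42477, 1.78662, -0.1818)  len=1.5162
  (v4,v7,v5) [++-] → (0.556321, 1.38861, -0.1818)–(1.0225, 1.2822, -0.1818)  len=0.4782
  (v5,v7,v8) [-+-] → (0.556321, 1.38861, -0.1818)–(-0.3649, 1.5989, -0.1818)  len=0.9449
  (v5,v8,v3) [--+] → (0.969729, 1.89049, -0.1818)–(1.42477, 1.78662, -0.1818)  len=0.4667
  (v3,v8,v6) [+-+] → (0.969729, 1.89049, -0.1818)–(-0.50851, 2.22784, -0.1818)  len=1.5162
  (v7,v10,v8) [++-] → (-0.738778, 1.30076, -0.1818)–(-0.3649, 1.5989, -0.1818)  len=0.4782
  (v8,v10,v11) [-+-] → (-0.738778, 1.30076, -0.1818)–(-1.4776, 0.7116, -0.1818)  len=0.9450
  (v8,v11,v6) [--+] → (-0.873455, 1.93682, -0.1818)–(-0.50851, 2.22784, -0.1818)  len=0.4668
  (v6,v11,v9) [+-+] → (-0.873455, 1.93682, -0.1818)–(-2.05883, 0.991496, -0.1818)  len=1.5162
  (v10,v13,v11) [++-] → (-1.4776, 0.233391, -0.1818)–(-1.4776, 0.7116, -0.1818)  len=0.4782
  (v11,v13,v14) [-+-] → (-1.4776, 0.233391, -0.1818)–(-1.4776, -0.7116, -0.1818)  len=0.9450
  (v11,v14,v9) [--+] → (-2.05883, 0.524713, -0.1818)–(-2.05883, 0.991496, -0.1818)  len=0.4668
  (v9,v14,v12) [+-+] → (-2.05883, 0.524713, -0.1818)–(-2.05883, -0.991496, -0.1818)  len=1.5162
  (v13,v16,v14) [++-] → (-1.10372, -1.00974, -0.1818)–(-1.4776, -0.7116, -0.1818)  len=0.4782
  (v14,v16,v17) [-+-] → (-1.10372, -1.00974, -0.1818)–(-0.3649, -1.5989, -0.1818)  len=0.9450
  (v14,v17,v12) [--+] → (-1.69388, -1.28251, -0.1818)–(-2.05883, -0.991496, -0.1818)  len=0.4668
  (v12,v17,v15) [+-+] → (-1.69388, -1.28251, -0.1818)–(-0.50851, -2.22784, -0.1818)  len=1.5162
  (v16,v19,v17) [++-] → (0.101279, -1.49249, -0.1818)–(-0.3649, -1.5989, -0.1818)  len=0.4782
  (v17,v19,v20) [-+-] → (0.101279, -1.49249, -0.1818)–(1.0225, -1.2822, -0.1818)  len=0.9449
  (v17,v20,v15) [--+] → (-0.0534692, -2.12397, -0.1818)–(-0.50851, -2.22784, -0.1818)  len=0.4667
  (v15,v20,v18) [+-+] → (-0.0534692, -2.12397, -0.1818)–(1.42477, -1.78662, -0.1818)  len=1.5162
  (v19,v1,v20) [++-] → (1.22999, -0.851369, -0.1818)–(1.0225, -1.2822, -0.1818)  len=0.4782
  (v20,v1,v2) [-+-] → (1.22999, -0.851369, -0.1818)–(1.64, 0, -0.1818)  len=0.9450
  (v20,v2,v18) [--+] → (1.6273, -1.36608, -0.1818)–(1.42477, -1.78662, -0.1818)  len=0.4668
  (v18,v2,v0) [+-+] → (1.6273, -1.36608, -0.1818)–(2.28514, 0, -0.1818)  len=1.5162

Chained into 2 loop(s):
  loop 1: 14 segments, perimeter = 9.9620
  loop 2: 14 segments, perimeter = 13.8808
Total perimeter = 23.843

loops=2 perimeter=23.843


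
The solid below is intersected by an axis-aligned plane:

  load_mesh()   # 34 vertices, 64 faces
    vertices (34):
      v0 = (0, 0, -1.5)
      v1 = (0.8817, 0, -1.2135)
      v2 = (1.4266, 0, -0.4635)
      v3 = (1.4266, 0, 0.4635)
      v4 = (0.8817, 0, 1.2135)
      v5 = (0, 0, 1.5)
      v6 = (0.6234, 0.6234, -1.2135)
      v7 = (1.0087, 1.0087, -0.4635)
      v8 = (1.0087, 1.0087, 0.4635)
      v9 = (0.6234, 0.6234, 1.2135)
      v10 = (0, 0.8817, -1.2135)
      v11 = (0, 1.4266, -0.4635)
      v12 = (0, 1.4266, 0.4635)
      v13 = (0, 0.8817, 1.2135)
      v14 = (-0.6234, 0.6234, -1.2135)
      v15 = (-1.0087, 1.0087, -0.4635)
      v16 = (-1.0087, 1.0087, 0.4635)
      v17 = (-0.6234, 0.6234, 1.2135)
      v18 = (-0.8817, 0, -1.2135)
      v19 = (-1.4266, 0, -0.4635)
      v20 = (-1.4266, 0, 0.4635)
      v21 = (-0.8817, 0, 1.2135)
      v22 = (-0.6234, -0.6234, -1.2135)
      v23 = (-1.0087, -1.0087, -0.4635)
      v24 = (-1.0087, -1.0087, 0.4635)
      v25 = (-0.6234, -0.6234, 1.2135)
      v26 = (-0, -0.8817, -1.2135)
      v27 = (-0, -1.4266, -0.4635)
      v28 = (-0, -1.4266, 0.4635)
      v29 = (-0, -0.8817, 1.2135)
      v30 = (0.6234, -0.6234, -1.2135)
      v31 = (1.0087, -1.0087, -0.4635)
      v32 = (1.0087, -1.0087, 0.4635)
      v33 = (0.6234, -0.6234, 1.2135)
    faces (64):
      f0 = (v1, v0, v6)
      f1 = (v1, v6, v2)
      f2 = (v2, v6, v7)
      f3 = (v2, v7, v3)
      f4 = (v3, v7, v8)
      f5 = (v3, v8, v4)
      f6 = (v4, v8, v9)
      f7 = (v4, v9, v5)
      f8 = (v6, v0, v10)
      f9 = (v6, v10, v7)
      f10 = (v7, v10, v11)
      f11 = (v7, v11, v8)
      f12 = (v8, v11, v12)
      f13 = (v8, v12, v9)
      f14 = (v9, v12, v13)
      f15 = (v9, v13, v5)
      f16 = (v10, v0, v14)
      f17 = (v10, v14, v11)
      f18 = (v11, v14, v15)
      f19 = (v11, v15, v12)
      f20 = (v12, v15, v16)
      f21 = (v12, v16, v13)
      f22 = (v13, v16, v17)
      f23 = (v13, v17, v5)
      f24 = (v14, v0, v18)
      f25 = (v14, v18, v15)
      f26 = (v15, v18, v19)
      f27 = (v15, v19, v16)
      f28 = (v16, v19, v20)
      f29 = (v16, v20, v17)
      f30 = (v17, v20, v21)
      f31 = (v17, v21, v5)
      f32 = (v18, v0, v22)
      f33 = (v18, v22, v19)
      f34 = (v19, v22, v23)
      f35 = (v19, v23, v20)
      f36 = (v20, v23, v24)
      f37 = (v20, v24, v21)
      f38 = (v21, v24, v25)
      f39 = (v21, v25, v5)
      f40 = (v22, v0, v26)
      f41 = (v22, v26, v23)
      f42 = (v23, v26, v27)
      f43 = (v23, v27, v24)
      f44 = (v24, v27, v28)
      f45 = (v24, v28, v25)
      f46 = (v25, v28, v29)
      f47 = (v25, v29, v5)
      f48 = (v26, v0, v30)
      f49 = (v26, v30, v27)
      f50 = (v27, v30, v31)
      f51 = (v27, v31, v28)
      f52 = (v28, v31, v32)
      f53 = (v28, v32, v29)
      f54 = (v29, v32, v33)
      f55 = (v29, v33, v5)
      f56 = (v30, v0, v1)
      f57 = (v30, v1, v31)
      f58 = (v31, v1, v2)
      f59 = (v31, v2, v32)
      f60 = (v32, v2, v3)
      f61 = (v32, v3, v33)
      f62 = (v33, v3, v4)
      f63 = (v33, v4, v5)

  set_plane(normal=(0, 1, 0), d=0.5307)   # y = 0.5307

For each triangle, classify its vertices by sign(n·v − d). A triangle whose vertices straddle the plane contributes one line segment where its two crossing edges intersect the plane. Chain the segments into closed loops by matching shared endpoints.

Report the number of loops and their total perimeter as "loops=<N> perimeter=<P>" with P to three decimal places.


loops=1 perimeter=8.256

Straddling triangles (20 of 64):
  (v1,v0,v6) [--+] → (0.5307, 0.5307, -1.2561)–(0.661809, 0.5307, -1.2135)  len=0.1379
  (v1,v6,v2) [-+-] → (0.661809, 0.5307, -1.2135)–(0.742836, 0.5307, -1.10197)  len=0.1379
  (v2,v6,v7) [-++] → (0.742836, 0.5307, -1.10197)–(1.20673, 0.5307, -0.4635)  len=0.7892
  (v2,v7,v3) [-+-] → (1.20673, 0.5307, -0.4635)–(1.20673, 0.5307, -0.0242158)  len=0.4393
  (v3,v7,v8) [-++] → (1.20673, 0.5307, -0.0242158)–(1.20673, 0.5307, 0.4635)  len=0.4877
  (v3,v8,v4) [-+-] → (1.20673, 0.5307, 0.4635)–(0.948518, 0.5307, 0.818908)  len=0.4393
  (v4,v8,v9) [-++] → (0.948518, 0.5307, 0.818908)–(0.661809, 0.5307, 1.2135)  len=0.4878
  (v4,v9,v5) [-+-] → (0.661809, 0.5307, 1.2135)–(0.5307, 0.5307, 1.2561)  len=0.1379
  (v6,v0,v10) [+-+] → (0.5307, 0.5307, -1.2561)–(0, 0.5307, -1.32755)  len=0.5355
  (v9,v13,v5) [++-] → (0, 0.5307, 1.32755)–(0.5307, 0.5307, 1.2561)  len=0.5355
  (v10,v0,v14) [+-+] → (0, 0.5307, -1.32755)–(-0.5307, 0.5307, -1.2561)  len=0.5355
  (v13,v17,v5) [++-] → (-0.5307, 0.5307, 1.2561)–(0, 0.5307, 1.32755)  len=0.5355
  (v14,v0,v18) [+--] → (-0.5307, 0.5307, -1.2561)–(-0.661809, 0.5307, -1.2135)  len=0.1379
  (v14,v18,v15) [+-+] → (-0.661809, 0.5307, -1.2135)–(-0.948518, 0.5307, -0.818908)  len=0.4878
  (v15,v18,v19) [+--] → (-0.948518, 0.5307, -0.818908)–(-1.20673, 0.5307, -0.4635)  len=0.4393
  (v15,v19,v16) [+-+] → (-1.20673, 0.5307, -0.4635)–(-1.20673, 0.5307, 0.0242158)  len=0.4877
  (v16,v19,v20) [+--] → (-1.20673, 0.5307, 0.0242158)–(-1.20673, 0.5307, 0.4635)  len=0.4393
  (v16,v20,v17) [+-+] → (-1.20673, 0.5307, 0.4635)–(-0.742836, 0.5307, 1.10197)  len=0.7892
  (v17,v20,v21) [+--] → (-0.742836, 0.5307, 1.10197)–(-0.661809, 0.5307, 1.2135)  len=0.1379
  (v17,v21,v5) [+--] → (-0.661809, 0.5307, 1.2135)–(-0.5307, 0.5307, 1.2561)  len=0.1379

Chained into 1 loop(s):
  loop 1: 20 segments, perimeter = 8.2556
Total perimeter = 8.256


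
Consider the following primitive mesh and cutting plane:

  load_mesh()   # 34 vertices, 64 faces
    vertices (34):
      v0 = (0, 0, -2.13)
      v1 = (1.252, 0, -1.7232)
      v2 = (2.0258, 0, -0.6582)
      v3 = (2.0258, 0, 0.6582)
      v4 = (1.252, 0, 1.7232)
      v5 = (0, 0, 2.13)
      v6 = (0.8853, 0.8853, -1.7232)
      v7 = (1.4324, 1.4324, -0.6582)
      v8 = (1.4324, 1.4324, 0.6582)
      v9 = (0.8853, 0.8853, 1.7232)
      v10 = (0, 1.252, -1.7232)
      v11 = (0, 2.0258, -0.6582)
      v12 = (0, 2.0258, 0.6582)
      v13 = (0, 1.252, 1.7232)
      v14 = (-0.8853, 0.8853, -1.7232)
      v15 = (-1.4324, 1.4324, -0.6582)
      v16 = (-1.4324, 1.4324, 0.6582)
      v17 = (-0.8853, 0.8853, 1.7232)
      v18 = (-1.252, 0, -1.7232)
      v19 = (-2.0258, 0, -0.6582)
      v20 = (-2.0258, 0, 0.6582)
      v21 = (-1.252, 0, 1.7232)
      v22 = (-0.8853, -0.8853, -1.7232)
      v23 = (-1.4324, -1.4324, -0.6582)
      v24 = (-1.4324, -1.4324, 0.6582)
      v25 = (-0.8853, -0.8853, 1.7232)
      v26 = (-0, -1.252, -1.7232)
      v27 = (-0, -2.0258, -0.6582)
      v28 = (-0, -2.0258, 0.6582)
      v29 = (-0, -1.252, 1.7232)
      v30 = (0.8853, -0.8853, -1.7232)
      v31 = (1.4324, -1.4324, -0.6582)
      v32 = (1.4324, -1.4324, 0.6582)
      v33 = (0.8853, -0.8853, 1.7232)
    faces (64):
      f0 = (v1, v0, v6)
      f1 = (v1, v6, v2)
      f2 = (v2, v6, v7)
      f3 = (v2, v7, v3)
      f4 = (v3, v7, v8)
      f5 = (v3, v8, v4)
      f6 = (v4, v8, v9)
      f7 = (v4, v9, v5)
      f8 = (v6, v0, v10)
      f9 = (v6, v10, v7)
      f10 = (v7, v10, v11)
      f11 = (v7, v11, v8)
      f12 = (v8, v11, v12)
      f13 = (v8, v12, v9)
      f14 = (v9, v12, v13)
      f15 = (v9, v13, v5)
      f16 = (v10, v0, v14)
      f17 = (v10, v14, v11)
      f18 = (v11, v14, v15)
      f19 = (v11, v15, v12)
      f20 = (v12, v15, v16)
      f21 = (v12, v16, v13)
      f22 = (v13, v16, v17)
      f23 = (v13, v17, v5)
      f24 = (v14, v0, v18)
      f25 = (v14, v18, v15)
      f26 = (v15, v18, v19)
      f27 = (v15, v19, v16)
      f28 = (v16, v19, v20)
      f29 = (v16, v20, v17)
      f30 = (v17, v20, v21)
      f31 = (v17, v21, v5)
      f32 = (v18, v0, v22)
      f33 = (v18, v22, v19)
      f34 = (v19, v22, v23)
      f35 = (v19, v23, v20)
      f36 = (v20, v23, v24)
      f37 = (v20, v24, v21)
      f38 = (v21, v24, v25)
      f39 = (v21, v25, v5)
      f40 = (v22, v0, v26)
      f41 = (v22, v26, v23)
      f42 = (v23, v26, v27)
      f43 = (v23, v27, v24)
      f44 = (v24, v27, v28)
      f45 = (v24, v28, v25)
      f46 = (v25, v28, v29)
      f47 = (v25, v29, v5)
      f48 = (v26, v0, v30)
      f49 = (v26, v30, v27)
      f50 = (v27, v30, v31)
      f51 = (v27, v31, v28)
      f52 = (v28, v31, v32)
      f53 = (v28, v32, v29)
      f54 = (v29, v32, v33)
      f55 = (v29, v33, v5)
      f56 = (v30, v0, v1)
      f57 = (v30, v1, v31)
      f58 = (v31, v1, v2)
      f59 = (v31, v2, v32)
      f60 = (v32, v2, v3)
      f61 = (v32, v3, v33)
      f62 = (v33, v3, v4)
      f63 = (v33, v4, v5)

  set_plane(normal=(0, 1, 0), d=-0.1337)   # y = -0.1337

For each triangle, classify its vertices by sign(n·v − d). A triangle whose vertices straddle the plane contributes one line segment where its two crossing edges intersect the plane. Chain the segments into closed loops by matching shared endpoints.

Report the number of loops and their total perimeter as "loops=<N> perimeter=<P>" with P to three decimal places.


Straddling triangles (20 of 64):
  (v18,v0,v22) [++-] → (-0.1337, -0.1337, -2.06856)–(-1.19662, -0.1337, -1.7232)  len=1.1176
  (v18,v22,v19) [+-+] → (-1.19662, -0.1337, -1.7232)–(-1.85356, -0.1337, -0.819039)  len=1.1176
  (v19,v22,v23) [+--] → (-1.85356, -0.1337, -0.819039)–(-1.97041, -0.1337, -0.6582)  len=0.1988
  (v19,v23,v20) [+-+] → (-1.97041, -0.1337, -0.6582)–(-1.97041, -0.1337, 0.535327)  len=1.1935
  (v20,v23,v24) [+--] → (-1.97041, -0.1337, 0.535327)–(-1.97041, -0.1337, 0.6582)  len=0.1229
  (v20,v24,v21) [+-+] → (-1.97041, -0.1337, 0.6582)–(-1.26884, -0.1337, 1.62379)  len=1.1936
  (v21,v24,v25) [+--] → (-1.26884, -0.1337, 1.62379)–(-1.19662, -0.1337, 1.7232)  len=0.1229
  (v21,v25,v5) [+-+] → (-1.19662, -0.1337, 1.7232)–(-0.1337, -0.1337, 2.06856)  len=1.1176
  (v22,v0,v26) [-+-] → (-0.1337, -0.1337, -2.06856)–(0, -0.1337, -2.08656)  len=0.1349
  (v25,v29,v5) [--+] → (0, -0.1337, 2.08656)–(-0.1337, -0.1337, 2.06856)  len=0.1349
  (v26,v0,v30) [-+-] → (0, -0.1337, -2.08656)–(0.1337, -0.1337, -2.06856)  len=0.1349
  (v29,v33,v5) [--+] → (0.1337, -0.1337, 2.06856)–(0, -0.1337, 2.08656)  len=0.1349
  (v30,v0,v1) [-++] → (0.1337, -0.1337, -2.06856)–(1.19662, -0.1337, -1.7232)  len=1.1176
  (v30,v1,v31) [-+-] → (1.19662, -0.1337, -1.7232)–(1.26884, -0.1337, -1.62379)  len=0.1229
  (v31,v1,v2) [-++] → (1.26884, -0.1337, -1.62379)–(1.97041, -0.1337, -0.6582)  len=1.1936
  (v31,v2,v32) [-+-] → (1.97041, -0.1337, -0.6582)–(1.97041, -0.1337, -0.535327)  len=0.1229
  (v32,v2,v3) [-++] → (1.97041, -0.1337, -0.535327)–(1.97041, -0.1337, 0.6582)  len=1.1935
  (v32,v3,v33) [-+-] → (1.97041, -0.1337, 0.6582)–(1.85356, -0.1337, 0.819039)  len=0.1988
  (v33,v3,v4) [-++] → (1.85356, -0.1337, 0.819039)–(1.19662, -0.1337, 1.7232)  len=1.1176
  (v33,v4,v5) [-++] → (1.19662, -0.1337, 1.7232)–(0.1337, -0.1337, 2.06856)  len=1.1176

Chained into 1 loop(s):
  loop 1: 20 segments, perimeter = 12.9086
Total perimeter = 12.909

loops=1 perimeter=12.909
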